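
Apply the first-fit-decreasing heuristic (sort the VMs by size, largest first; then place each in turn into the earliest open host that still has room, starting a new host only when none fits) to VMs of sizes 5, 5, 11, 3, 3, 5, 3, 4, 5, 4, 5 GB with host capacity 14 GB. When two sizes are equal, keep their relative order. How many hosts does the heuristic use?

Sorted descending: 11, 5, 5, 5, 5, 5, 4, 4, 3, 3, 3.
  11 → host 1 (new)  [load 11/14]
  5 → host 2 (new)  [load 5/14]
  5 → host 2  [load 10/14]
  5 → host 3 (new)  [load 5/14]
  5 → host 3  [load 10/14]
  5 → host 4 (new)  [load 5/14]
  4 → host 2  [load 14/14]
  4 → host 3  [load 14/14]
  3 → host 1  [load 14/14]
  3 → host 4  [load 8/14]
  3 → host 4  [load 11/14]
4 hosts opened.

4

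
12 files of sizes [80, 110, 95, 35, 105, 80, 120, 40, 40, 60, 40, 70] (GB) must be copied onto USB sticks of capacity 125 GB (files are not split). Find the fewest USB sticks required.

8

Total = 120 + 110 + 105 + 95 + 80 + 80 + 70 + 60 + 40 + 40 + 40 + 35 = 875 GB.
Lower bound: ⌈875/125⌉ = 7 USB sticks.
A packing using 8 USB sticks:
  USB stick 1: 120 = 120
  USB stick 2: 110 = 110
  USB stick 3: 105 = 105
  USB stick 4: 95 = 95
  USB stick 5: 80 + 40 = 120
  USB stick 6: 80 + 40 = 120
  USB stick 7: 70 + 40 = 110
  USB stick 8: 60 + 35 = 95
No arrangement into 7 USB sticks stays within capacity, so 8 is optimal.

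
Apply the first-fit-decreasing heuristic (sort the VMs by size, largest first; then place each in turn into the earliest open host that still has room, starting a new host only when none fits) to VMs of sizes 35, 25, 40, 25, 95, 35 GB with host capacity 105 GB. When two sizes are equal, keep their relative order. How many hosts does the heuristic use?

Sorted descending: 95, 40, 35, 35, 25, 25.
  95 → host 1 (new)  [load 95/105]
  40 → host 2 (new)  [load 40/105]
  35 → host 2  [load 75/105]
  35 → host 3 (new)  [load 35/105]
  25 → host 2  [load 100/105]
  25 → host 3  [load 60/105]
3 hosts opened.

3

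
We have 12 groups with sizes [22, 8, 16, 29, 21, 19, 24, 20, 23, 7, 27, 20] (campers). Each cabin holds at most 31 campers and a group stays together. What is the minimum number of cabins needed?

10

Total = 29 + 27 + 24 + 23 + 22 + 21 + 20 + 20 + 19 + 16 + 8 + 7 = 236 campers.
Lower bound: ⌈236/31⌉ = 8 cabins.
Also, 10 groups each exceed 31/2 campers, and no two of those can share a cabin, so at least 10 cabins are needed.
A packing using 10 cabins:
  cabin 1: 29 = 29
  cabin 2: 27 = 27
  cabin 3: 24 + 7 = 31
  cabin 4: 23 + 8 = 31
  cabin 5: 22 = 22
  cabin 6: 21 = 21
  cabin 7: 20 = 20
  cabin 8: 20 = 20
  cabin 9: 19 = 19
  cabin 10: 16 = 16
This matches the lower bound, so 10 is optimal.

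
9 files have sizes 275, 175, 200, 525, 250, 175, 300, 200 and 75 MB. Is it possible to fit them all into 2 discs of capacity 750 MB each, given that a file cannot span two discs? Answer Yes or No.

No

Total = 2175 MB; ⌈2175/750⌉ = 3.
At least 3 discs are required, but only 2 are allowed.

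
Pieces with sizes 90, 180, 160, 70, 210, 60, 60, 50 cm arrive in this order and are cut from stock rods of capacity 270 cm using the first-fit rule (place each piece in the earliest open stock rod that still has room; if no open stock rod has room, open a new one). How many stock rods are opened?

  90 → stock rod 1 (new)  [load 90/270]
  180 → stock rod 1  [load 270/270]
  160 → stock rod 2 (new)  [load 160/270]
  70 → stock rod 2  [load 230/270]
  210 → stock rod 3 (new)  [load 210/270]
  60 → stock rod 3  [load 270/270]
  60 → stock rod 4 (new)  [load 60/270]
  50 → stock rod 4  [load 110/270]
4 stock rods opened.

4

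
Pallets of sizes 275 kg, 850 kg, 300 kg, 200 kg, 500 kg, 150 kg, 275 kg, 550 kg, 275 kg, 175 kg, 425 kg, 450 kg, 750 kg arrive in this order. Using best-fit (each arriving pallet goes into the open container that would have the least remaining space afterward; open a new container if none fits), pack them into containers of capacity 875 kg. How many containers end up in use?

  275 → container 1 (new)  [load 275/875]
  850 → container 2 (new)  [load 850/875]
  300 → container 1  [load 575/875]
  200 → container 1  [load 775/875]
  500 → container 3 (new)  [load 500/875]
  150 → container 3  [load 650/875]
  275 → container 4 (new)  [load 275/875]
  550 → container 4  [load 825/875]
  275 → container 5 (new)  [load 275/875]
  175 → container 3  [load 825/875]
  425 → container 5  [load 700/875]
  450 → container 6 (new)  [load 450/875]
  750 → container 7 (new)  [load 750/875]
7 containers opened.

7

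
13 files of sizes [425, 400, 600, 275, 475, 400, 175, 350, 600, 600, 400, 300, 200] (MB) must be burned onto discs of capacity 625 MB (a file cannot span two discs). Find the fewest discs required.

10

Total = 600 + 600 + 600 + 475 + 425 + 400 + 400 + 400 + 350 + 300 + 275 + 200 + 175 = 5200 MB.
Lower bound: ⌈5200/625⌉ = 9 discs.
A packing using 10 discs:
  disc 1: 600 = 600
  disc 2: 600 = 600
  disc 3: 600 = 600
  disc 4: 475 = 475
  disc 5: 425 + 200 = 625
  disc 6: 400 + 175 = 575
  disc 7: 400 = 400
  disc 8: 400 = 400
  disc 9: 350 + 275 = 625
  disc 10: 300 = 300
No arrangement into 9 discs stays within capacity, so 10 is optimal.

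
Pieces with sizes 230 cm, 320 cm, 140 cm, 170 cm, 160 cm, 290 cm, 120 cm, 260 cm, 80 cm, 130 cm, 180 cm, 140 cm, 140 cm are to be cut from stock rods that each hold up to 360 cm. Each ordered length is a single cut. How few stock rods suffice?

Total = 320 + 290 + 260 + 230 + 180 + 170 + 160 + 140 + 140 + 140 + 130 + 120 + 80 = 2360 cm.
Lower bound: ⌈2360/360⌉ = 7 stock rods.
A packing using 8 stock rods:
  stock rod 1: 320 = 320
  stock rod 2: 290 = 290
  stock rod 3: 260 + 80 = 340
  stock rod 4: 230 + 130 = 360
  stock rod 5: 180 + 170 = 350
  stock rod 6: 160 + 140 = 300
  stock rod 7: 140 + 140 = 280
  stock rod 8: 120 = 120
No arrangement into 7 stock rods stays within capacity, so 8 is optimal.

8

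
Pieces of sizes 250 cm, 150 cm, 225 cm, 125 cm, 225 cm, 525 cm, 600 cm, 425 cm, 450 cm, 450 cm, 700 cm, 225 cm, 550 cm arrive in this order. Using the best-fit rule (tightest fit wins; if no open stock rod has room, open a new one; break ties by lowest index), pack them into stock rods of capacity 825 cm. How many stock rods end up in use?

8

  250 → stock rod 1 (new)  [load 250/825]
  150 → stock rod 1  [load 400/825]
  225 → stock rod 1  [load 625/825]
  125 → stock rod 1  [load 750/825]
  225 → stock rod 2 (new)  [load 225/825]
  525 → stock rod 2  [load 750/825]
  600 → stock rod 3 (new)  [load 600/825]
  425 → stock rod 4 (new)  [load 425/825]
  450 → stock rod 5 (new)  [load 450/825]
  450 → stock rod 6 (new)  [load 450/825]
  700 → stock rod 7 (new)  [load 700/825]
  225 → stock rod 3  [load 825/825]
  550 → stock rod 8 (new)  [load 550/825]
8 stock rods opened.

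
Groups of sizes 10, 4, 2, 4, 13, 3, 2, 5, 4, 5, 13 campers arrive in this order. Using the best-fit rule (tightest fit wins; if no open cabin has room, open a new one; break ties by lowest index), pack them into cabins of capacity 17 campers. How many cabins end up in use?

  10 → cabin 1 (new)  [load 10/17]
  4 → cabin 1  [load 14/17]
  2 → cabin 1  [load 16/17]
  4 → cabin 2 (new)  [load 4/17]
  13 → cabin 2  [load 17/17]
  3 → cabin 3 (new)  [load 3/17]
  2 → cabin 3  [load 5/17]
  5 → cabin 3  [load 10/17]
  4 → cabin 3  [load 14/17]
  5 → cabin 4 (new)  [load 5/17]
  13 → cabin 5 (new)  [load 13/17]
5 cabins opened.

5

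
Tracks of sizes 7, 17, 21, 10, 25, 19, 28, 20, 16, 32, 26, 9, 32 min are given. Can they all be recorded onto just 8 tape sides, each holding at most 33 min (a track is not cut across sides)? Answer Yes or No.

No

Total = 262 min; ⌈262/33⌉ = 8.
9 tracks each exceed half the capacity and cannot share a side, forcing at least 9 tape sides.
At least 9 tape sides are required, but only 8 are allowed.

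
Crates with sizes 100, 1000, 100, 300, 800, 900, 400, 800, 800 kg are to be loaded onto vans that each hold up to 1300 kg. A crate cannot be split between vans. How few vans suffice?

Total = 1000 + 900 + 800 + 800 + 800 + 400 + 300 + 100 + 100 = 5200 kg.
Lower bound: ⌈5200/1300⌉ = 4 vans.
Also, 5 crates each exceed 650 kg, and no two of those can share a van, so at least 5 vans are needed.
A packing using 5 vans:
  van 1: 1000 + 300 = 1300
  van 2: 900 + 400 = 1300
  van 3: 800 + 100 + 100 = 1000
  van 4: 800 = 800
  van 5: 800 = 800
This matches the lower bound, so 5 is optimal.

5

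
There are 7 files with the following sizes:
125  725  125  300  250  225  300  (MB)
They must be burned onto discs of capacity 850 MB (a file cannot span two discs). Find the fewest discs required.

Total = 725 + 300 + 300 + 250 + 225 + 125 + 125 = 2050 MB.
Lower bound: ⌈2050/850⌉ = 3 discs.
A packing using 3 discs:
  disc 1: 725 + 125 = 850
  disc 2: 300 + 300 + 250 = 850
  disc 3: 225 + 125 = 350
This matches the lower bound, so 3 is optimal.

3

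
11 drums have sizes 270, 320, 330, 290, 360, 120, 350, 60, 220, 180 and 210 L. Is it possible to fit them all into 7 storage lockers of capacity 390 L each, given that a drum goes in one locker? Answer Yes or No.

Total = 2710 L; ⌈2710/390⌉ = 7.
8 drums each exceed half the capacity and cannot share a locker, forcing at least 8 storage lockers.
At least 8 storage lockers are required, but only 7 are allowed.

No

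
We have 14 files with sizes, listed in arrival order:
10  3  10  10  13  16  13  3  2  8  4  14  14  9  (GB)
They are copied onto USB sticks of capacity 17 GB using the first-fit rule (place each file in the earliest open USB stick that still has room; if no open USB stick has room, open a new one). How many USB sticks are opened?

9

  10 → USB stick 1 (new)  [load 10/17]
  3 → USB stick 1  [load 13/17]
  10 → USB stick 2 (new)  [load 10/17]
  10 → USB stick 3 (new)  [load 10/17]
  13 → USB stick 4 (new)  [load 13/17]
  16 → USB stick 5 (new)  [load 16/17]
  13 → USB stick 6 (new)  [load 13/17]
  3 → USB stick 1  [load 16/17]
  2 → USB stick 2  [load 12/17]
  8 → USB stick 7 (new)  [load 8/17]
  4 → USB stick 2  [load 16/17]
  14 → USB stick 8 (new)  [load 14/17]
  14 → USB stick 9 (new)  [load 14/17]
  9 → USB stick 7  [load 17/17]
9 USB sticks opened.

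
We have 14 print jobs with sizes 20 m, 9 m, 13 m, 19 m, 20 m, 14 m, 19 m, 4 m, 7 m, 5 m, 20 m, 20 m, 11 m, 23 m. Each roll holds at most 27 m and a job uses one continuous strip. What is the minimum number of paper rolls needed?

9

Total = 23 + 20 + 20 + 20 + 20 + 19 + 19 + 14 + 13 + 11 + 9 + 7 + 5 + 4 = 204 m.
Lower bound: ⌈204/27⌉ = 8 paper rolls.
A packing using 9 paper rolls:
  roll 1: 23 + 4 = 27
  roll 2: 20 + 7 = 27
  roll 3: 20 + 5 = 25
  roll 4: 20 = 20
  roll 5: 20 = 20
  roll 6: 19 = 19
  roll 7: 19 = 19
  roll 8: 14 + 13 = 27
  roll 9: 11 + 9 = 20
No arrangement into 8 paper rolls stays within capacity, so 9 is optimal.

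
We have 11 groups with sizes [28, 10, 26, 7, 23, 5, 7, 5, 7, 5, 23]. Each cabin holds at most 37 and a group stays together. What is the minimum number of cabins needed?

5

Total = 28 + 26 + 23 + 23 + 10 + 7 + 7 + 7 + 5 + 5 + 5 = 146.
Lower bound: ⌈146/37⌉ = 4 cabins.
A packing using 5 cabins:
  cabin 1: 28 + 7 = 35
  cabin 2: 26 + 10 = 36
  cabin 3: 23 + 7 + 7 = 37
  cabin 4: 23 + 5 + 5 = 33
  cabin 5: 5 = 5
No arrangement into 4 cabins stays within capacity, so 5 is optimal.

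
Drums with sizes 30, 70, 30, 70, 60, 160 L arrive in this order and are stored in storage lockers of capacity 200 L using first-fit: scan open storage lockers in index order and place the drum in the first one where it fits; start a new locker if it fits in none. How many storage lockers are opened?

  30 → locker 1 (new)  [load 30/200]
  70 → locker 1  [load 100/200]
  30 → locker 1  [load 130/200]
  70 → locker 1  [load 200/200]
  60 → locker 2 (new)  [load 60/200]
  160 → locker 3 (new)  [load 160/200]
3 storage lockers opened.

3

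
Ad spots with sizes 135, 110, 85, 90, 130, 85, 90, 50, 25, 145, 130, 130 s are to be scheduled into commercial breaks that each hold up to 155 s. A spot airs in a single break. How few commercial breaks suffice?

Total = 145 + 135 + 130 + 130 + 130 + 110 + 90 + 90 + 85 + 85 + 50 + 25 = 1205 s.
Lower bound: ⌈1205/155⌉ = 8 commercial breaks.
Also, 10 ad spots each exceed 155/2 s, and no two of those can share a break, so at least 10 commercial breaks are needed.
A packing using 10 commercial breaks:
  break 1: 145 = 145
  break 2: 135 = 135
  break 3: 130 + 25 = 155
  break 4: 130 = 130
  break 5: 130 = 130
  break 6: 110 = 110
  break 7: 90 + 50 = 140
  break 8: 90 = 90
  break 9: 85 = 85
  break 10: 85 = 85
This matches the lower bound, so 10 is optimal.

10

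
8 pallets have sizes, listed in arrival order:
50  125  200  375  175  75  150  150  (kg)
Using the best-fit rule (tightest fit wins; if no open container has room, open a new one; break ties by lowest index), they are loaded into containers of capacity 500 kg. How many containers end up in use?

3

  50 → container 1 (new)  [load 50/500]
  125 → container 1  [load 175/500]
  200 → container 1  [load 375/500]
  375 → container 2 (new)  [load 375/500]
  175 → container 3 (new)  [load 175/500]
  75 → container 1  [load 450/500]
  150 → container 3  [load 325/500]
  150 → container 3  [load 475/500]
3 containers opened.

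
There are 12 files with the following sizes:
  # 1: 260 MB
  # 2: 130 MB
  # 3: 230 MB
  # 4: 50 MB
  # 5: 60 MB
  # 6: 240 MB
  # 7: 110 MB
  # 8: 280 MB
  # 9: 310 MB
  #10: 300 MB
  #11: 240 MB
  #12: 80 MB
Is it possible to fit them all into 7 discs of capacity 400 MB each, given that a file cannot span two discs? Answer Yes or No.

A valid assignment using 7 discs:
  disc 1: 310 + 80 = 390
  disc 2: 300 + 60 = 360
  disc 3: 280 + 110 = 390
  disc 4: 260 + 130 = 390
  disc 5: 240 + 50 = 290
  disc 6: 240 = 240
  disc 7: 230 = 230
Every load is within 400 MB, so 7 discs suffice.

Yes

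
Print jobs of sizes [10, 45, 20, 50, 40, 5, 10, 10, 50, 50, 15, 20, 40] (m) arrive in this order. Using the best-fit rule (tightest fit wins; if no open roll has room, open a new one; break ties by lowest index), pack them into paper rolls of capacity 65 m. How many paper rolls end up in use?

6

  10 → roll 1 (new)  [load 10/65]
  45 → roll 1  [load 55/65]
  20 → roll 2 (new)  [load 20/65]
  50 → roll 3 (new)  [load 50/65]
  40 → roll 2  [load 60/65]
  5 → roll 2  [load 65/65]
  10 → roll 1  [load 65/65]
  10 → roll 3  [load 60/65]
  50 → roll 4 (new)  [load 50/65]
  50 → roll 5 (new)  [load 50/65]
  15 → roll 4  [load 65/65]
  20 → roll 6 (new)  [load 20/65]
  40 → roll 6  [load 60/65]
6 paper rolls opened.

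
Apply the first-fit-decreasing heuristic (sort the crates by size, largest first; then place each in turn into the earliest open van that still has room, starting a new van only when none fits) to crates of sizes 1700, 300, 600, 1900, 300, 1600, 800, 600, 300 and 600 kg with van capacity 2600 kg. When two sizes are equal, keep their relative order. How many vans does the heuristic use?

Sorted descending: 1900, 1700, 1600, 800, 600, 600, 600, 300, 300, 300.
  1900 → van 1 (new)  [load 1900/2600]
  1700 → van 2 (new)  [load 1700/2600]
  1600 → van 3 (new)  [load 1600/2600]
  800 → van 2  [load 2500/2600]
  600 → van 1  [load 2500/2600]
  600 → van 3  [load 2200/2600]
  600 → van 4 (new)  [load 600/2600]
  300 → van 3  [load 2500/2600]
  300 → van 4  [load 900/2600]
  300 → van 4  [load 1200/2600]
4 vans opened.

4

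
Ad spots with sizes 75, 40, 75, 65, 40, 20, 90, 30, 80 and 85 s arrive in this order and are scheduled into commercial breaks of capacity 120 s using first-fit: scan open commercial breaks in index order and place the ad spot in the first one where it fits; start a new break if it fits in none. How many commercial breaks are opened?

  75 → break 1 (new)  [load 75/120]
  40 → break 1  [load 115/120]
  75 → break 2 (new)  [load 75/120]
  65 → break 3 (new)  [load 65/120]
  40 → break 2  [load 115/120]
  20 → break 3  [load 85/120]
  90 → break 4 (new)  [load 90/120]
  30 → break 3  [load 115/120]
  80 → break 5 (new)  [load 80/120]
  85 → break 6 (new)  [load 85/120]
6 commercial breaks opened.

6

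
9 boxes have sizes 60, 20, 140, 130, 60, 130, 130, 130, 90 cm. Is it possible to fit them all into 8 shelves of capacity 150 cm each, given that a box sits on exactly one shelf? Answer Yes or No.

A valid assignment using 7 shelves:
  shelf 1: 140 = 140
  shelf 2: 130 + 20 = 150
  shelf 3: 130 = 130
  shelf 4: 130 = 130
  shelf 5: 130 = 130
  shelf 6: 90 + 60 = 150
  shelf 7: 60 = 60
That uses only 7 ≤ 8, so 8 shelves are enough.

Yes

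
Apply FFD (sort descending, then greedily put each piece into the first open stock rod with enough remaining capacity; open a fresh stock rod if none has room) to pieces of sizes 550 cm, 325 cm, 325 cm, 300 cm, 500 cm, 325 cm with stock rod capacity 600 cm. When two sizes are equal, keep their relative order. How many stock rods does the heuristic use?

6

Sorted descending: 550, 500, 325, 325, 325, 300.
  550 → stock rod 1 (new)  [load 550/600]
  500 → stock rod 2 (new)  [load 500/600]
  325 → stock rod 3 (new)  [load 325/600]
  325 → stock rod 4 (new)  [load 325/600]
  325 → stock rod 5 (new)  [load 325/600]
  300 → stock rod 6 (new)  [load 300/600]
6 stock rods opened.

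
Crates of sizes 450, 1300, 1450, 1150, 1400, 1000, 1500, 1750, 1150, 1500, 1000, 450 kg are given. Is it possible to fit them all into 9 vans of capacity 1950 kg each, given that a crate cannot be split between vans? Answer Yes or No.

Total = 14100 kg; ⌈14100/1950⌉ = 8.
10 crates each exceed half the capacity and cannot share a van, forcing at least 10 vans.
At least 10 vans are required, but only 9 are allowed.

No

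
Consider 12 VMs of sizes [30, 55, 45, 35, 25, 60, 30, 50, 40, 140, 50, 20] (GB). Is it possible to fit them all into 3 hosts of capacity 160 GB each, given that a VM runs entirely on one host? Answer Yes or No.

No

Total = 580 GB; ⌈580/160⌉ = 4.
At least 4 hosts are required, but only 3 are allowed.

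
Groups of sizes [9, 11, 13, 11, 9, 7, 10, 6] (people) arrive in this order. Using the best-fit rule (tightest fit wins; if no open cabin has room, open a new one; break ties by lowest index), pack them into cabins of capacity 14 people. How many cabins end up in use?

7

  9 → cabin 1 (new)  [load 9/14]
  11 → cabin 2 (new)  [load 11/14]
  13 → cabin 3 (new)  [load 13/14]
  11 → cabin 4 (new)  [load 11/14]
  9 → cabin 5 (new)  [load 9/14]
  7 → cabin 6 (new)  [load 7/14]
  10 → cabin 7 (new)  [load 10/14]
  6 → cabin 6  [load 13/14]
7 cabins opened.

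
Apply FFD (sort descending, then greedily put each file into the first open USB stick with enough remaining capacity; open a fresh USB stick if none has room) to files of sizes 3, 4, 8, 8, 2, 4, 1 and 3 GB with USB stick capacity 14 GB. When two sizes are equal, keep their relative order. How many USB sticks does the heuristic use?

Sorted descending: 8, 8, 4, 4, 3, 3, 2, 1.
  8 → USB stick 1 (new)  [load 8/14]
  8 → USB stick 2 (new)  [load 8/14]
  4 → USB stick 1  [load 12/14]
  4 → USB stick 2  [load 12/14]
  3 → USB stick 3 (new)  [load 3/14]
  3 → USB stick 3  [load 6/14]
  2 → USB stick 1  [load 14/14]
  1 → USB stick 2  [load 13/14]
3 USB sticks opened.

3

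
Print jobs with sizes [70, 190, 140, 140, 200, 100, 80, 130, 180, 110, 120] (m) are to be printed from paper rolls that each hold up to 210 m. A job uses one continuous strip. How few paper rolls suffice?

Total = 200 + 190 + 180 + 140 + 140 + 130 + 120 + 110 + 100 + 80 + 70 = 1460 m.
Lower bound: ⌈1460/210⌉ = 7 paper rolls.
Also, 8 print jobs each exceed 105 m, and no two of those can share a roll, so at least 8 paper rolls are needed.
A packing using 8 paper rolls:
  roll 1: 200 = 200
  roll 2: 190 = 190
  roll 3: 180 = 180
  roll 4: 140 + 70 = 210
  roll 5: 140 = 140
  roll 6: 130 + 80 = 210
  roll 7: 120 = 120
  roll 8: 110 + 100 = 210
This matches the lower bound, so 8 is optimal.

8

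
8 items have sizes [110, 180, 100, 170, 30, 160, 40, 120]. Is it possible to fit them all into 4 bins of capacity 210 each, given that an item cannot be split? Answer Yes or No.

Total = 910; ⌈910/210⌉ = 5.
At least 5 bins are required, but only 4 are allowed.

No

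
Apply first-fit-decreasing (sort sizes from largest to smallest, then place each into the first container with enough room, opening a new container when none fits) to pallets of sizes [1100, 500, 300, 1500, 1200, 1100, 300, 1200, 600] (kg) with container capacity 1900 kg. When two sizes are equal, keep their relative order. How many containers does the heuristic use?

5

Sorted descending: 1500, 1200, 1200, 1100, 1100, 600, 500, 300, 300.
  1500 → container 1 (new)  [load 1500/1900]
  1200 → container 2 (new)  [load 1200/1900]
  1200 → container 3 (new)  [load 1200/1900]
  1100 → container 4 (new)  [load 1100/1900]
  1100 → container 5 (new)  [load 1100/1900]
  600 → container 2  [load 1800/1900]
  500 → container 3  [load 1700/1900]
  300 → container 1  [load 1800/1900]
  300 → container 4  [load 1400/1900]
5 containers opened.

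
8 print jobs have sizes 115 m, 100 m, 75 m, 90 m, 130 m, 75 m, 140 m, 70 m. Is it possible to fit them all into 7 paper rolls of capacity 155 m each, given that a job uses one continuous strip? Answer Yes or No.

A valid assignment using 7 paper rolls:
  roll 1: 140 = 140
  roll 2: 130 = 130
  roll 3: 115 = 115
  roll 4: 100 = 100
  roll 5: 90 = 90
  roll 6: 75 + 75 = 150
  roll 7: 70 = 70
Every load is within 155 m, so 7 paper rolls suffice.

Yes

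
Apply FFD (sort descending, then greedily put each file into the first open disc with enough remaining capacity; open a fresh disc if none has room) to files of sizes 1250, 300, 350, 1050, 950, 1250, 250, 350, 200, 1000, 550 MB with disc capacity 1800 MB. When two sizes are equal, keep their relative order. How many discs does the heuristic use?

5

Sorted descending: 1250, 1250, 1050, 1000, 950, 550, 350, 350, 300, 250, 200.
  1250 → disc 1 (new)  [load 1250/1800]
  1250 → disc 2 (new)  [load 1250/1800]
  1050 → disc 3 (new)  [load 1050/1800]
  1000 → disc 4 (new)  [load 1000/1800]
  950 → disc 5 (new)  [load 950/1800]
  550 → disc 1  [load 1800/1800]
  350 → disc 2  [load 1600/1800]
  350 → disc 3  [load 1400/1800]
  300 → disc 3  [load 1700/1800]
  250 → disc 4  [load 1250/1800]
  200 → disc 2  [load 1800/1800]
5 discs opened.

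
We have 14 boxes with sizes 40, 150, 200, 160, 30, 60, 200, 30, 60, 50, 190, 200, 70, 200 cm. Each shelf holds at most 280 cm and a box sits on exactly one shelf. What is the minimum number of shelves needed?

7

Total = 200 + 200 + 200 + 200 + 190 + 160 + 150 + 70 + 60 + 60 + 50 + 40 + 30 + 30 = 1640 cm.
Lower bound: ⌈1640/280⌉ = 6 shelves.
Also, 7 boxes each exceed 140 cm, and no two of those can share a shelf, so at least 7 shelves are needed.
A packing using 7 shelves:
  shelf 1: 200 + 70 = 270
  shelf 2: 200 + 60 = 260
  shelf 3: 200 + 60 = 260
  shelf 4: 200 + 50 + 30 = 280
  shelf 5: 190 + 40 + 30 = 260
  shelf 6: 160 = 160
  shelf 7: 150 = 150
This matches the lower bound, so 7 is optimal.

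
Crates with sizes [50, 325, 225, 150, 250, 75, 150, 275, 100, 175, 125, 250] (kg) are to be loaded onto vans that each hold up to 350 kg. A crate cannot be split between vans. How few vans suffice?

7

Total = 325 + 275 + 250 + 250 + 225 + 175 + 150 + 150 + 125 + 100 + 75 + 50 = 2150 kg.
Lower bound: ⌈2150/350⌉ = 7 vans.
A packing using 7 vans:
  van 1: 325 = 325
  van 2: 275 + 75 = 350
  van 3: 250 + 100 = 350
  van 4: 250 + 50 = 300
  van 5: 225 + 125 = 350
  van 6: 175 + 150 = 325
  van 7: 150 = 150
This matches the lower bound, so 7 is optimal.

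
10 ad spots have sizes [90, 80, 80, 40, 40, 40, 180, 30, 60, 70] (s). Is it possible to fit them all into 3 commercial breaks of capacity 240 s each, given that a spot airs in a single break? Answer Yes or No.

A valid assignment using 3 commercial breaks:
  break 1: 180 + 60 = 240
  break 2: 90 + 80 + 70 = 240
  break 3: 80 + 40 + 40 + 40 + 30 = 230
Every load is within 240 s, so 3 commercial breaks suffice.

Yes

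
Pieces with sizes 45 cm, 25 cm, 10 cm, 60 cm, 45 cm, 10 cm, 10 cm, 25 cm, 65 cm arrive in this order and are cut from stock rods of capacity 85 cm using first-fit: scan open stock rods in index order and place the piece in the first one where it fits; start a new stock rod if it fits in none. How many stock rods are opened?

  45 → stock rod 1 (new)  [load 45/85]
  25 → stock rod 1  [load 70/85]
  10 → stock rod 1  [load 80/85]
  60 → stock rod 2 (new)  [load 60/85]
  45 → stock rod 3 (new)  [load 45/85]
  10 → stock rod 2  [load 70/85]
  10 → stock rod 2  [load 80/85]
  25 → stock rod 3  [load 70/85]
  65 → stock rod 4 (new)  [load 65/85]
4 stock rods opened.

4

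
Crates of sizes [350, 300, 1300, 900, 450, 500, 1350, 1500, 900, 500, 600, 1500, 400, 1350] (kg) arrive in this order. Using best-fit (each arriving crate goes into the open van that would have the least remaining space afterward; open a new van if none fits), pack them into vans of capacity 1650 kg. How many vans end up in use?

9

  350 → van 1 (new)  [load 350/1650]
  300 → van 1  [load 650/1650]
  1300 → van 2 (new)  [load 1300/1650]
  900 → van 1  [load 1550/1650]
  450 → van 3 (new)  [load 450/1650]
  500 → van 3  [load 950/1650]
  1350 → van 4 (new)  [load 1350/1650]
  1500 → van 5 (new)  [load 1500/1650]
  900 → van 6 (new)  [load 900/1650]
  500 → van 3  [load 1450/1650]
  600 → van 6  [load 1500/1650]
  1500 → van 7 (new)  [load 1500/1650]
  400 → van 8 (new)  [load 400/1650]
  1350 → van 9 (new)  [load 1350/1650]
9 vans opened.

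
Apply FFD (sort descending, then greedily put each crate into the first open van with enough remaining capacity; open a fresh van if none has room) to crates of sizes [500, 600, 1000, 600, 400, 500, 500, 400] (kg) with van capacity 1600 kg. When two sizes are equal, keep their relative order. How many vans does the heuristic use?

Sorted descending: 1000, 600, 600, 500, 500, 500, 400, 400.
  1000 → van 1 (new)  [load 1000/1600]
  600 → van 1  [load 1600/1600]
  600 → van 2 (new)  [load 600/1600]
  500 → van 2  [load 1100/1600]
  500 → van 2  [load 1600/1600]
  500 → van 3 (new)  [load 500/1600]
  400 → van 3  [load 900/1600]
  400 → van 3  [load 1300/1600]
3 vans opened.

3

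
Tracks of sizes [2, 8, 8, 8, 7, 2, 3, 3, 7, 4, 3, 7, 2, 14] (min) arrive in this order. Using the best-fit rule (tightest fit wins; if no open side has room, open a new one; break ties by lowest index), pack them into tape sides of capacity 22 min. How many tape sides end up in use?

4

  2 → side 1 (new)  [load 2/22]
  8 → side 1  [load 10/22]
  8 → side 1  [load 18/22]
  8 → side 2 (new)  [load 8/22]
  7 → side 2  [load 15/22]
  2 → side 1  [load 20/22]
  3 → side 2  [load 18/22]
  3 → side 2  [load 21/22]
  7 → side 3 (new)  [load 7/22]
  4 → side 3  [load 11/22]
  3 → side 3  [load 14/22]
  7 → side 3  [load 21/22]
  2 → side 1  [load 22/22]
  14 → side 4 (new)  [load 14/22]
4 tape sides opened.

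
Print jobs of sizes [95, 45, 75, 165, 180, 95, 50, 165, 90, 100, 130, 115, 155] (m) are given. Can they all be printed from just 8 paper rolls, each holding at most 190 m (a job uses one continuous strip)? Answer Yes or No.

No

Total = 1460 m; ⌈1460/190⌉ = 8.
The bound of 8 does not rule out 8, but exhaustive search shows no assignment into 8 paper rolls of capacity 190 m exists — the minimum is 9.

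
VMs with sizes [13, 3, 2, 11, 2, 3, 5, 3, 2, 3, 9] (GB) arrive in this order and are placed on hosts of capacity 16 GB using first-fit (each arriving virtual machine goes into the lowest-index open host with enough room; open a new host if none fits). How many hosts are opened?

4

  13 → host 1 (new)  [load 13/16]
  3 → host 1  [load 16/16]
  2 → host 2 (new)  [load 2/16]
  11 → host 2  [load 13/16]
  2 → host 2  [load 15/16]
  3 → host 3 (new)  [load 3/16]
  5 → host 3  [load 8/16]
  3 → host 3  [load 11/16]
  2 → host 3  [load 13/16]
  3 → host 3  [load 16/16]
  9 → host 4 (new)  [load 9/16]
4 hosts opened.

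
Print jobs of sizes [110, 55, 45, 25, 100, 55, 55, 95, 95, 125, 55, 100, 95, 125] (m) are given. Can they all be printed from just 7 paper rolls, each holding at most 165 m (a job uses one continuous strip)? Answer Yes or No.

No

Total = 1135 m; ⌈1135/165⌉ = 7.
8 print jobs each exceed half the capacity and cannot share a roll, forcing at least 8 paper rolls.
At least 8 paper rolls are required, but only 7 are allowed.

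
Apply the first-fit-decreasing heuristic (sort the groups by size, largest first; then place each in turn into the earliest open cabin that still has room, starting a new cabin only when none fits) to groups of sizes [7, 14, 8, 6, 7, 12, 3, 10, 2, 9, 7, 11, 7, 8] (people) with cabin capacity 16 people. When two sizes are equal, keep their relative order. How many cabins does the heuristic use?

Sorted descending: 14, 12, 11, 10, 9, 8, 8, 7, 7, 7, 7, 6, 3, 2.
  14 → cabin 1 (new)  [load 14/16]
  12 → cabin 2 (new)  [load 12/16]
  11 → cabin 3 (new)  [load 11/16]
  10 → cabin 4 (new)  [load 10/16]
  9 → cabin 5 (new)  [load 9/16]
  8 → cabin 6 (new)  [load 8/16]
  8 → cabin 6  [load 16/16]
  7 → cabin 5  [load 16/16]
  7 → cabin 7 (new)  [load 7/16]
  7 → cabin 7  [load 14/16]
  7 → cabin 8 (new)  [load 7/16]
  6 → cabin 4  [load 16/16]
  3 → cabin 2  [load 15/16]
  2 → cabin 1  [load 16/16]
8 cabins opened.

8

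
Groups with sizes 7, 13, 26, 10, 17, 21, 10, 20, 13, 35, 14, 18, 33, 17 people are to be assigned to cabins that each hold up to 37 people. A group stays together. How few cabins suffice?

8

Total = 35 + 33 + 26 + 21 + 20 + 18 + 17 + 17 + 14 + 13 + 13 + 10 + 10 + 7 = 254 people.
Lower bound: ⌈254/37⌉ = 7 cabins.
A packing using 8 cabins:
  cabin 1: 35 = 35
  cabin 2: 33 = 33
  cabin 3: 26 + 10 = 36
  cabin 4: 21 + 14 = 35
  cabin 5: 20 + 17 = 37
  cabin 6: 18 + 17 = 35
  cabin 7: 13 + 13 + 10 = 36
  cabin 8: 7 = 7
No arrangement into 7 cabins stays within capacity, so 8 is optimal.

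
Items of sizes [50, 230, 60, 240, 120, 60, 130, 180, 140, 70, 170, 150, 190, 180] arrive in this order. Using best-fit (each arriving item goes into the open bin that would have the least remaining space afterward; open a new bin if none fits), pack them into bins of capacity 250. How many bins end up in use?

10

  50 → bin 1 (new)  [load 50/250]
  230 → bin 2 (new)  [load 230/250]
  60 → bin 1  [load 110/250]
  240 → bin 3 (new)  [load 240/250]
  120 → bin 1  [load 230/250]
  60 → bin 4 (new)  [load 60/250]
  130 → bin 4  [load 190/250]
  180 → bin 5 (new)  [load 180/250]
  140 → bin 6 (new)  [load 140/250]
  70 → bin 5  [load 250/250]
  170 → bin 7 (new)  [load 170/250]
  150 → bin 8 (new)  [load 150/250]
  190 → bin 9 (new)  [load 190/250]
  180 → bin 10 (new)  [load 180/250]
10 bins opened.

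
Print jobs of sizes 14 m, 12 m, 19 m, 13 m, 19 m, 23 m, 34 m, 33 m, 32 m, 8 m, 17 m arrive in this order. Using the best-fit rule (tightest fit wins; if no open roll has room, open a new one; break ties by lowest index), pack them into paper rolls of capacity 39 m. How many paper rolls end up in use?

7

  14 → roll 1 (new)  [load 14/39]
  12 → roll 1  [load 26/39]
  19 → roll 2 (new)  [load 19/39]
  13 → roll 1  [load 39/39]
  19 → roll 2  [load 38/39]
  23 → roll 3 (new)  [load 23/39]
  34 → roll 4 (new)  [load 34/39]
  33 → roll 5 (new)  [load 33/39]
  32 → roll 6 (new)  [load 32/39]
  8 → roll 3  [load 31/39]
  17 → roll 7 (new)  [load 17/39]
7 paper rolls opened.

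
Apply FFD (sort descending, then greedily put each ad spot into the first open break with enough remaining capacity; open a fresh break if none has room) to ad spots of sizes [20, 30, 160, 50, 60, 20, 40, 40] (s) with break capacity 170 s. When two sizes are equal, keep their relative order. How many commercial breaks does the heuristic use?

Sorted descending: 160, 60, 50, 40, 40, 30, 20, 20.
  160 → break 1 (new)  [load 160/170]
  60 → break 2 (new)  [load 60/170]
  50 → break 2  [load 110/170]
  40 → break 2  [load 150/170]
  40 → break 3 (new)  [load 40/170]
  30 → break 3  [load 70/170]
  20 → break 2  [load 170/170]
  20 → break 3  [load 90/170]
3 commercial breaks opened.

3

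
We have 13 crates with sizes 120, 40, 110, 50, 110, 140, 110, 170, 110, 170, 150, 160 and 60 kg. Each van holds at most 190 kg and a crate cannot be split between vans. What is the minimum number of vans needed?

Total = 170 + 170 + 160 + 150 + 140 + 120 + 110 + 110 + 110 + 110 + 60 + 50 + 40 = 1500 kg.
Lower bound: ⌈1500/190⌉ = 8 vans.
Also, 10 crates each exceed 95 kg, and no two of those can share a van, so at least 10 vans are needed.
A packing using 10 vans:
  van 1: 170 = 170
  van 2: 170 = 170
  van 3: 160 = 160
  van 4: 150 + 40 = 190
  van 5: 140 + 50 = 190
  van 6: 120 + 60 = 180
  van 7: 110 = 110
  van 8: 110 = 110
  van 9: 110 = 110
  van 10: 110 = 110
This matches the lower bound, so 10 is optimal.

10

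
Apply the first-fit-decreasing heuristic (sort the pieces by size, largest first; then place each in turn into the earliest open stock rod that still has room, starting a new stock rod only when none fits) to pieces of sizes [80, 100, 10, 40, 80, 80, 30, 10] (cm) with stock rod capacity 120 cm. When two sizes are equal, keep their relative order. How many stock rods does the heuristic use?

Sorted descending: 100, 80, 80, 80, 40, 30, 10, 10.
  100 → stock rod 1 (new)  [load 100/120]
  80 → stock rod 2 (new)  [load 80/120]
  80 → stock rod 3 (new)  [load 80/120]
  80 → stock rod 4 (new)  [load 80/120]
  40 → stock rod 2  [load 120/120]
  30 → stock rod 3  [load 110/120]
  10 → stock rod 1  [load 110/120]
  10 → stock rod 1  [load 120/120]
4 stock rods opened.

4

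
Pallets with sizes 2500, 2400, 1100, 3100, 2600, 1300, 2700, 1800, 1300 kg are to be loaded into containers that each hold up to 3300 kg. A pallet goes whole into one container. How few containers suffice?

Total = 3100 + 2700 + 2600 + 2500 + 2400 + 1800 + 1300 + 1300 + 1100 = 18800 kg.
Lower bound: ⌈18800/3300⌉ = 6 containers.
A packing using 7 containers:
  container 1: 3100 = 3100
  container 2: 2700 = 2700
  container 3: 2600 = 2600
  container 4: 2500 = 2500
  container 5: 2400 = 2400
  container 6: 1800 + 1300 = 3100
  container 7: 1300 + 1100 = 2400
No arrangement into 6 containers stays within capacity, so 7 is optimal.

7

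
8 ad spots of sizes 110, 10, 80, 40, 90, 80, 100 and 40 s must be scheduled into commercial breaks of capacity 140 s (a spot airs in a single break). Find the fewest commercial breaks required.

5

Total = 110 + 100 + 90 + 80 + 80 + 40 + 40 + 10 = 550 s.
Lower bound: ⌈550/140⌉ = 4 commercial breaks.
Also, 5 ad spots each exceed 70 s, and no two of those can share a break, so at least 5 commercial breaks are needed.
A packing using 5 commercial breaks:
  break 1: 110 + 10 = 120
  break 2: 100 + 40 = 140
  break 3: 90 + 40 = 130
  break 4: 80 = 80
  break 5: 80 = 80
This matches the lower bound, so 5 is optimal.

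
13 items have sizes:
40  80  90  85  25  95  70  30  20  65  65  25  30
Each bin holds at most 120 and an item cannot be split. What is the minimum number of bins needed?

Total = 95 + 90 + 85 + 80 + 70 + 65 + 65 + 40 + 30 + 30 + 25 + 25 + 20 = 720.
Lower bound: ⌈720/120⌉ = 6 bins.
Also, 7 items each exceed 60, and no two of those can share a bin, so at least 7 bins are needed.
A packing using 7 bins:
  bin 1: 95 + 25 = 120
  bin 2: 90 + 30 = 120
  bin 3: 85 + 30 = 115
  bin 4: 80 + 40 = 120
  bin 5: 70 + 25 + 20 = 115
  bin 6: 65 = 65
  bin 7: 65 = 65
This matches the lower bound, so 7 is optimal.

7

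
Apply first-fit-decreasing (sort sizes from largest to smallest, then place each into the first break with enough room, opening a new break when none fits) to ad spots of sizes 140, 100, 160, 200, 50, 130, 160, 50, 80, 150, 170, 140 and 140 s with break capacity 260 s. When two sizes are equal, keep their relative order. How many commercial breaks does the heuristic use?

Sorted descending: 200, 170, 160, 160, 150, 140, 140, 140, 130, 100, 80, 50, 50.
  200 → break 1 (new)  [load 200/260]
  170 → break 2 (new)  [load 170/260]
  160 → break 3 (new)  [load 160/260]
  160 → break 4 (new)  [load 160/260]
  150 → break 5 (new)  [load 150/260]
  140 → break 6 (new)  [load 140/260]
  140 → break 7 (new)  [load 140/260]
  140 → break 8 (new)  [load 140/260]
  130 → break 9 (new)  [load 130/260]
  100 → break 3  [load 260/260]
  80 → break 2  [load 250/260]
  50 → break 1  [load 250/260]
  50 → break 4  [load 210/260]
9 commercial breaks opened.

9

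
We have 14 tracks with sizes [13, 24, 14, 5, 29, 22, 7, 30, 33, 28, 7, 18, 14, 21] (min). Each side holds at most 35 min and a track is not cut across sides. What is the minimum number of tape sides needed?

Total = 33 + 30 + 29 + 28 + 24 + 22 + 21 + 18 + 14 + 14 + 13 + 7 + 7 + 5 = 265 min.
Lower bound: ⌈265/35⌉ = 8 tape sides.
A packing using 8 tape sides:
  side 1: 33 = 33
  side 2: 30 + 5 = 35
  side 3: 29 = 29
  side 4: 28 + 7 = 35
  side 5: 24 + 7 = 31
  side 6: 22 + 13 = 35
  side 7: 21 + 14 = 35
  side 8: 18 + 14 = 32
This matches the lower bound, so 8 is optimal.

8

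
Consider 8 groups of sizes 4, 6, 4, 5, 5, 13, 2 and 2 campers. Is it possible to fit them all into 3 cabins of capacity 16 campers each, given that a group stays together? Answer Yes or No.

A valid assignment using 3 cabins:
  cabin 1: 13 + 2 = 15
  cabin 2: 6 + 5 + 5 = 16
  cabin 3: 4 + 4 + 2 = 10
Every load is within 16 campers, so 3 cabins suffice.

Yes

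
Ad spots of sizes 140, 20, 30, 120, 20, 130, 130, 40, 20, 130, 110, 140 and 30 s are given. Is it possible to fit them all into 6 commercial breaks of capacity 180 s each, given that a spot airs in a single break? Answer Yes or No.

Total = 1060 s; ⌈1060/180⌉ = 6.
7 ad spots each exceed half the capacity and cannot share a break, forcing at least 7 commercial breaks.
At least 7 commercial breaks are required, but only 6 are allowed.

No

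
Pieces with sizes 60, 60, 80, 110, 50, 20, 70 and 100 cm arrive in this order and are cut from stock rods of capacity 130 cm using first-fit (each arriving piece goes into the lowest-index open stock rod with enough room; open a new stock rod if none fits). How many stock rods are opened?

5

  60 → stock rod 1 (new)  [load 60/130]
  60 → stock rod 1  [load 120/130]
  80 → stock rod 2 (new)  [load 80/130]
  110 → stock rod 3 (new)  [load 110/130]
  50 → stock rod 2  [load 130/130]
  20 → stock rod 3  [load 130/130]
  70 → stock rod 4 (new)  [load 70/130]
  100 → stock rod 5 (new)  [load 100/130]
5 stock rods opened.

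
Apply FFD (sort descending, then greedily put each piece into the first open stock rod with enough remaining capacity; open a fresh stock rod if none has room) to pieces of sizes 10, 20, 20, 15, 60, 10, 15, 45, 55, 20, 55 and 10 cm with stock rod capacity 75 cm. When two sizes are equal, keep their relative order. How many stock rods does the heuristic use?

Sorted descending: 60, 55, 55, 45, 20, 20, 20, 15, 15, 10, 10, 10.
  60 → stock rod 1 (new)  [load 60/75]
  55 → stock rod 2 (new)  [load 55/75]
  55 → stock rod 3 (new)  [load 55/75]
  45 → stock rod 4 (new)  [load 45/75]
  20 → stock rod 2  [load 75/75]
  20 → stock rod 3  [load 75/75]
  20 → stock rod 4  [load 65/75]
  15 → stock rod 1  [load 75/75]
  15 → stock rod 5 (new)  [load 15/75]
  10 → stock rod 4  [load 75/75]
  10 → stock rod 5  [load 25/75]
  10 → stock rod 5  [load 35/75]
5 stock rods opened.

5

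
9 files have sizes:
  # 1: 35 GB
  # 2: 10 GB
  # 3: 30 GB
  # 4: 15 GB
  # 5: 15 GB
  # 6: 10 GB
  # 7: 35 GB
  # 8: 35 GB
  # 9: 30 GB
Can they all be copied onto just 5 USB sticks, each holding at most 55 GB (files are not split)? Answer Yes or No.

A valid assignment using 5 USB sticks:
  USB stick 1: 35 + 15 = 50
  USB stick 2: 35 + 15 = 50
  USB stick 3: 35 + 10 + 10 = 55
  USB stick 4: 30 = 30
  USB stick 5: 30 = 30
Every load is within 55 GB, so 5 USB sticks suffice.

Yes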